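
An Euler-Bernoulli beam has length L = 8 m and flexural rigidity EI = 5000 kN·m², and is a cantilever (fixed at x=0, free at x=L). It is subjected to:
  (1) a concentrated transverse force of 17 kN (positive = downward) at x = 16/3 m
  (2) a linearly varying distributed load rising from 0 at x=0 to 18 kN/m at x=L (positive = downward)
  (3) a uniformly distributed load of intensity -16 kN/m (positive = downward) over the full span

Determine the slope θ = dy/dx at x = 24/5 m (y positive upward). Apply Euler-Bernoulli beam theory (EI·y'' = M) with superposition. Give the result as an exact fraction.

Load 1 — point force P=17 kN at a=16/3 m (b=L-a=8/3):
  θ_1 = -Px(2a-x)/(2EI)  [x≤a] = -17·(24/5)·(2·(16/3)-(24/5))/(2·5000) = -748/15625 rad
Load 2 — triangular load w₀=18 kN/m (0→w₀ over full span):
  θ_2 = (w₀Lx²/4-w₀L²x/3-w₀x⁴/(24L))/EI = (18·8·(24/5)²/4-18·8²·(24/5)/3-18·(24/5)⁴/(24·8))/5000 = -83088/390625 rad
Load 3 — uniform load w=-16 kN/m over full span:
  θ_3 = -wx(x²-3Lx+3L²)/(6EI) = -(-16)·(24/5)·((24/5)²-3·8·(24/5)+3·8²)/(6·5000) = 19968/78125 rad
Superposition: θ = Σ θ_i = -1948/390625 rad ≈ -0.004987 rad

θ(24/5) = -1948/390625 rad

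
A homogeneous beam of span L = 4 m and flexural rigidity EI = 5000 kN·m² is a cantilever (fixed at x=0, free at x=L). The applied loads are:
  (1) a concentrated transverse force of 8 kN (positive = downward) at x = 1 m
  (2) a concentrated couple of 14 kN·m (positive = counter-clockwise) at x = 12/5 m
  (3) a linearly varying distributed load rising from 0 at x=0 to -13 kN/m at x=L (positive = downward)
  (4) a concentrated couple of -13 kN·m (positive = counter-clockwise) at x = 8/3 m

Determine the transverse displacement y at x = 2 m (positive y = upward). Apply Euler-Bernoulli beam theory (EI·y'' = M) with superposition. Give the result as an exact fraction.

Load 1 — point force P=8 kN at a=1 m (b=L-a=3):
  y_1 = -Pa²(3x-a)/(6EI)  [x>a] = -8·1²·(3·2-1)/(6·5000) = -1/750 m
Load 2 — applied couple M₀=14 kN·m at a=12/5 m (b=L-a=8/5):
  y_2 = M₀x²/(2EI)  [x≤a] = 14·2²/(2·5000) = 7/1250 m
Load 3 — triangular load w₀=-13 kN/m (0→w₀ over full span):
  y_3 = (w₀Lx³/12-w₀L²x²/6-w₀x⁵/(120L))/EI = ((-13)·4·2³/12-(-13)·4²·2²/6-(-13)·2⁵/(120·4))/5000 = 1573/75000 m
Load 4 — applied couple M₀=-13 kN·m at a=8/3 m (b=L-a=4/3):
  y_4 = M₀x²/(2EI)  [x≤a] = (-13)·2²/(2·5000) = -13/2500 m
Superposition: y = Σ y_i = 501/25000 m ≈ 0.020040 m

y(2) = 501/25000 m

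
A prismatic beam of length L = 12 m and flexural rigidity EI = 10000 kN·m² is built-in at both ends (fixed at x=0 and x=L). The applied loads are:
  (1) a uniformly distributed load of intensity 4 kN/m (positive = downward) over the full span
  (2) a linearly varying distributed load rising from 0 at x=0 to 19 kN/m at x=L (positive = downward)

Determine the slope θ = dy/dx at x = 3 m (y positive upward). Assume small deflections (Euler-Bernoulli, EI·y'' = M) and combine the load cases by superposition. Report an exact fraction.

θ(3) = -28647/1600000 rad

Load 1 — uniform load w=4 kN/m over full span:
  θ_1 = -wx(L-x)(L-2x)/(12EI) = -4·3·(12-3)·(12-2·3)/(12·10000) = -27/5000 rad
Load 2 — triangular load w₀=19 kN/m (0→w₀ over full span):
  θ_2 = -w₀(2x(L-x)(L-2x)(x+2L)+x²(L-x)²)/(120LEI) = -19·(2·3·(12-3)·(12-2·3)·(3+2·12)+3²·(12-3)²)/(120·12·10000) = -20007/1600000 rad
Superposition: θ = Σ θ_i = -28647/1600000 rad ≈ -0.017904 rad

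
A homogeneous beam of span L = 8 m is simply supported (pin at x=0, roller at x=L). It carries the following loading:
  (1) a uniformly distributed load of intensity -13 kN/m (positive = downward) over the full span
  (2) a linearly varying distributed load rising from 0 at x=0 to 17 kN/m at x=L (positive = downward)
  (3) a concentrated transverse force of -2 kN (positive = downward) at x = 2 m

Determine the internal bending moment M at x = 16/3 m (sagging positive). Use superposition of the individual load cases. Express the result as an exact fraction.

M(16/3) = -2156/81 kN·m

Load 1 — uniform load w=-13 kN/m over full span:
  M_1 = wx(L-x)/2 = (-13)·(16/3)·(8-(16/3))/2 = -832/9 kN·m
Load 2 — triangular load w₀=17 kN/m (0→w₀ over full span):
  M_2 = w₀Lx/6 - w₀x³/(6L) = 17·8·(16/3)/6 - 17·(16/3)³/(6·8) = 5440/81 kN·m
Load 3 — point force P=-2 kN at a=2 m (b=L-a=6):
  M_3 = Pa(L-x)/L  [x>a] = (-2)·2·(8-(16/3))/8 = -4/3 kN·m
Superposition: M = Σ M_i = -2156/81 kN·m ≈ -26.617284 kN·m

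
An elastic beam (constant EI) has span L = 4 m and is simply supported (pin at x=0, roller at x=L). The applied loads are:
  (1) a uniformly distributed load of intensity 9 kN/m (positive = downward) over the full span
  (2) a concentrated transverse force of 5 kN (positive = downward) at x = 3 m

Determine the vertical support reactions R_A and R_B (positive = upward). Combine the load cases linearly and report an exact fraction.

R_A = 77/4 kN, R_B = 87/4 kN

Load 1 — uniform load w=9 kN/m over full span:
  R_A = wL/2 = 9·4/2 = 18 kN
  R_B = wL/2 = 9·4/2 = 18 kN
Load 2 — point force P=5 kN at a=3 m (b=L-a=1):
  R_A = Pb/L = 5·1/4 = 5/4 kN
  R_B = Pa/L = 5·3/4 = 15/4 kN
Superposition: R_A = 77/4 kN, R_B = 87/4 kN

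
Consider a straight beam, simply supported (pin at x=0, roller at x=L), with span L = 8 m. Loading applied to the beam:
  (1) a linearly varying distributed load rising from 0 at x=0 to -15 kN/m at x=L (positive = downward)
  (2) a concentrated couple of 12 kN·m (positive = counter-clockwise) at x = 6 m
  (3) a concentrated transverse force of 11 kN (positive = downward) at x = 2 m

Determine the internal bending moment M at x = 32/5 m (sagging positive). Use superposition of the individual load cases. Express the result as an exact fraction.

M(32/5) = -1102/25 kN·m

Load 1 — triangular load w₀=-15 kN/m (0→w₀ over full span):
  M_1 = w₀Lx/6 - w₀x³/(6L) = (-15)·8·(32/5)/6 - (-15)·(32/5)³/(6·8) = -1152/25 kN·m
Load 2 — applied couple M₀=12 kN·m at a=6 m (b=L-a=2):
  M_2 = M₀x/L - M₀  [x>a] = 12·(32/5)/8 - 12 = -12/5 kN·m
Load 3 — point force P=11 kN at a=2 m (b=L-a=6):
  M_3 = Pa(L-x)/L  [x>a] = 11·2·(8-(32/5))/8 = 22/5 kN·m
Superposition: M = Σ M_i = -1102/25 kN·m ≈ -44.080000 kN·m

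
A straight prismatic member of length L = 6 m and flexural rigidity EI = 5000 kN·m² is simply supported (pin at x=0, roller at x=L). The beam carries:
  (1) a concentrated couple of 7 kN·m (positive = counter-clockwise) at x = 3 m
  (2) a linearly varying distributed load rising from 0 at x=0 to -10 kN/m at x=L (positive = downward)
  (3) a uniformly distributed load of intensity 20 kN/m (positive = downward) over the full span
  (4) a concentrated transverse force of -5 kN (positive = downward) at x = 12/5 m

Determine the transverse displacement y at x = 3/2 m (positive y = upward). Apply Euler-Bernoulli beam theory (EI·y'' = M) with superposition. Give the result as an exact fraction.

Load 1 — applied couple M₀=7 kN·m at a=3 m (b=L-a=3):
  y_1 = (M₀x³/(6L)+C₁x)/EI  [x≤a] with C₁=M₀(3b²-L²)/(6L)=-7/4 = (7·(3/2)³/(6·6)+(-7/4)·(3/2))/5000 = -63/160000 m
Load 2 — triangular load w₀=-10 kN/m (0→w₀ over full span):
  y_2 = -w₀x(7L⁴-10L²x²+3x⁴)/(360LEI) = -(-10)·(3/2)·(7·6⁴-10·6²·(3/2)²+3·(3/2)⁴)/(360·6·5000) = 2943/256000 m
Load 3 — uniform load w=20 kN/m over full span:
  y_3 = -wx(L³-2Lx²+x³)/(24EI) = -20·(3/2)·(6³-2·6·(3/2)²+(3/2)³)/(24·5000) = -1539/32000 m
Load 4 — point force P=-5 kN at a=12/5 m (b=L-a=18/5):
  y_4 = -Pbx(L²-b²-x²)/(6LEI)  [x≤a] = -(-5)·(18/5)·(3/2)·(6²-(18/5)²-(3/2)²)/(6·6·5000) = 6237/2000000 m
Superposition: y = Σ y_i = -1083933/32000000 m ≈ -0.033873 m

y(3/2) = -1083933/32000000 m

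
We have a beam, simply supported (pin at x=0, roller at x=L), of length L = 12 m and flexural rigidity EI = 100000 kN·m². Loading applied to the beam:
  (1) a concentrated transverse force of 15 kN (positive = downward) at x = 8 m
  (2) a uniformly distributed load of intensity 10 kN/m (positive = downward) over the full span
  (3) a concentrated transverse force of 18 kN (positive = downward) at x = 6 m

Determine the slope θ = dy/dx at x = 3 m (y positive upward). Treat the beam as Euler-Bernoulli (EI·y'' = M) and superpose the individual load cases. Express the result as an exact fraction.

Load 1 — point force P=15 kN at a=8 m (b=L-a=4):
  θ_1 = -Pb(L²-b²-3x²)/(6LEI)  [x≤a] = -15·4·(12²-4²-3·3²)/(6·12·100000) = -101/120000 rad
Load 2 — uniform load w=10 kN/m over full span:
  θ_2 = -w(L³-6Lx²+4x³)/(24EI) = -10·(12³-6·12·3²+4·3³)/(24·100000) = -99/20000 rad
Load 3 — point force P=18 kN at a=6 m (b=L-a=6):
  θ_3 = -Pb(L²-b²-3x²)/(6LEI)  [x≤a] = -18·6·(12²-6²-3·3²)/(6·12·100000) = -243/200000 rad
Superposition: θ = Σ θ_i = -1051/150000 rad ≈ -0.007007 rad

θ(3) = -1051/150000 rad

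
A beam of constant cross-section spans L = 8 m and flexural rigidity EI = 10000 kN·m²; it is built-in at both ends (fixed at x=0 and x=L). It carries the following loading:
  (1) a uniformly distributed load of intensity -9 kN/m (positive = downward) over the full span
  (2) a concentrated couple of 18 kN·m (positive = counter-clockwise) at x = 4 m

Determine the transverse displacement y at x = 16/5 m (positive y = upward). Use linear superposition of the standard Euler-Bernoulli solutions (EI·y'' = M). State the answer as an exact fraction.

y(16/5) = 3276/390625 m

Load 1 — uniform load w=-9 kN/m over full span:
  y_1 = -wx²(L-x)²/(24EI) = -(-9)·(16/5)²·(8-(16/5))²/(24·10000) = 3456/390625 m
Load 2 — applied couple M₀=18 kN·m at a=4 m (b=L-a=4):
  y_2 = (R_Ax³/6 - M_Ax²/2)/EI  [x≤a] with R_A=27/8, M_A=9/2 = ((27/8)·(16/5)³/6 - (9/2)·(16/5)²/2)/10000 = -36/78125 m
Superposition: y = Σ y_i = 3276/390625 m ≈ 0.008387 m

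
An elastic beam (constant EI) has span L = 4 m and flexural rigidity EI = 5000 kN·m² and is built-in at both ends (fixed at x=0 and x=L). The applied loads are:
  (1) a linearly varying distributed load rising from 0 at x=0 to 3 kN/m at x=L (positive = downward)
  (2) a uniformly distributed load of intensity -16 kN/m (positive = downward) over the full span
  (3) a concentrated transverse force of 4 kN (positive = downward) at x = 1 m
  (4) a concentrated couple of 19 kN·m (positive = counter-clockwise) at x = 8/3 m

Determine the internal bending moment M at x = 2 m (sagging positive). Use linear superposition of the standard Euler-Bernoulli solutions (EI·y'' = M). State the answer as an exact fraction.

Load 1 — triangular load w₀=3 kN/m (0→w₀ over full span):
  M_1 = 3w₀Lx/20 - w₀L²/30 - w₀x³/(6L) = 3·3·4·2/20 - 3·4²/30 - 3·2³/(6·4) = 1 kN·m
Load 2 — uniform load w=-16 kN/m over full span:
  M_2 = wLx/2 - wL²/12 - wx²/2 = (-16)·4·2/2 - (-16)·4²/12 - (-16)·2²/2 = -32/3 kN·m
Load 3 — point force P=4 kN at a=1 m (b=L-a=3):
  M_3 = Pa²(a+3b)(L-x)/L³ - Pa²b/L²  [x>a] = 4·1²·(1+3·3)·(4-2)/4³ - 4·1²·3/4² = 1/2 kN·m
Load 4 — applied couple M₀=19 kN·m at a=8/3 m (b=L-a=4/3):
  M_4 = R_Ax - M_A  [x≤a] with R_A=19/3, M_A=19/3 = (19/3)·2 - (19/3) = 19/3 kN·m
Superposition: M = Σ M_i = -17/6 kN·m ≈ -2.833333 kN·m

M(2) = -17/6 kN·m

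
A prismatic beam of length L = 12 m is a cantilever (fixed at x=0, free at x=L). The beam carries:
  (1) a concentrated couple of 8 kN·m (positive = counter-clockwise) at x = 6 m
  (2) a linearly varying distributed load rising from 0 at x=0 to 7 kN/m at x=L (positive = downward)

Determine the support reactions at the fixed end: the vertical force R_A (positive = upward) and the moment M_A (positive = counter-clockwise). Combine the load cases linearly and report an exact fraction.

Load 1 — applied couple M₀=8 kN·m at a=6 m (b=L-a=6):
  R_A = 0 kN
  M_A = -M₀ = -8 kN·m
Load 2 — triangular load w₀=7 kN/m (0→w₀ over full span):
  R_A = w₀L/2 = 7·12/2 = 42 kN
  M_A = w₀L²/3 = 7·12²/3 = 336 kN·m
Superposition: R_A = 42 kN, M_A = 328 kN·m

R_A = 42 kN, M_A = 328 kN·m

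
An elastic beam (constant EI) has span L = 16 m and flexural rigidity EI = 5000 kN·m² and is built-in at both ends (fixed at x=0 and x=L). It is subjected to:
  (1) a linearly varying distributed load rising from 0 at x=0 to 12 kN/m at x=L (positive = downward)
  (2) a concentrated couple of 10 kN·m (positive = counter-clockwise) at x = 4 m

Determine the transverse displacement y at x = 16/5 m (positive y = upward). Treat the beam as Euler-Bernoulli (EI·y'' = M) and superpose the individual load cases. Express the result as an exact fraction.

Load 1 — triangular load w₀=12 kN/m (0→w₀ over full span):
  y_1 = -w₀x²(L-x)²(x+2L)/(120LEI) = -12·(16/5)²·(16-(16/5))²·((16/5)+2·16)/(120·16·5000) = -720896/9765625 m
Load 2 — applied couple M₀=10 kN·m at a=4 m (b=L-a=12):
  y_2 = (R_Ax³/6 - M_Ax²/2)/EI  [x≤a] with R_A=45/64, M_A=-15/8 = ((45/64)·(16/5)³/6 - (-15/8)·(16/5)²/2)/5000 = 42/15625 m
Superposition: y = Σ y_i = -694646/9765625 m ≈ -0.071132 m

y(16/5) = -694646/9765625 m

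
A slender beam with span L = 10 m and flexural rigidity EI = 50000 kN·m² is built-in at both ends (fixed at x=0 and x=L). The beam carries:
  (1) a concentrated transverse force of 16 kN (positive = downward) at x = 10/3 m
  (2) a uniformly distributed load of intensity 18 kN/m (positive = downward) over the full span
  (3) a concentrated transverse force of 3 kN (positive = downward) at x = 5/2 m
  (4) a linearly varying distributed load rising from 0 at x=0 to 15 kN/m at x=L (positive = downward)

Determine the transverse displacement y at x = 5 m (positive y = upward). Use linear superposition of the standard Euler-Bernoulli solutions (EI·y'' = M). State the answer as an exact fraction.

y(5) = -3803/259200 m

Load 1 — point force P=16 kN at a=10/3 m (b=L-a=20/3):
  y_1 = -Pa²(L-x)²(3bL-(3b+a)(L-x))/(6L³EI)  [x>a] = -16·(10/3)²·(10-5)²·(3·(20/3)·10-(3·(20/3)+(10/3))·(10-5))/(6·10³·50000) = -1/810 m
Load 2 — uniform load w=18 kN/m over full span:
  y_2 = -wx²(L-x)²/(24EI) = -18·5²·(10-5)²/(24·50000) = -3/320 m
Load 3 — point force P=3 kN at a=5/2 m (b=L-a=15/2):
  y_3 = -Pa²(L-x)²(3bL-(3b+a)(L-x))/(6L³EI)  [x>a] = -3·(5/2)²·(10-5)²·(3·(15/2)·10-(3·(15/2)+(5/2))·(10-5))/(6·10³·50000) = -1/6400 m
Load 4 — triangular load w₀=15 kN/m (0→w₀ over full span):
  y_4 = -w₀x²(L-x)²(x+2L)/(120LEI) = -15·5²·(10-5)²·(5+2·10)/(120·10·50000) = -1/256 m
Superposition: y = Σ y_i = -3803/259200 m ≈ -0.014672 m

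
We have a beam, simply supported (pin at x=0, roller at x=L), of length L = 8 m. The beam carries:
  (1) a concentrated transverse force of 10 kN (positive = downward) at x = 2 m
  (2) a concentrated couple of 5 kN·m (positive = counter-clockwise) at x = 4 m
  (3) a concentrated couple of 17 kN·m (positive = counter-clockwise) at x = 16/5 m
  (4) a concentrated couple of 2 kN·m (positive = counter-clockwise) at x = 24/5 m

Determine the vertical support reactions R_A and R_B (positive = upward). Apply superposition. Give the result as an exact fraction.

Load 1 — point force P=10 kN at a=2 m (b=L-a=6):
  R_A = Pb/L = 10·6/8 = 15/2 kN
  R_B = Pa/L = 10·2/8 = 5/2 kN
Load 2 — applied couple M₀=5 kN·m at a=4 m (b=L-a=4):
  R_A = M₀/L = 5/8 kN
  R_B = -M₀/L = -5/8 kN
Load 3 — applied couple M₀=17 kN·m at a=16/5 m (b=L-a=24/5):
  R_A = M₀/L = 17/8 kN
  R_B = -M₀/L = -17/8 kN
Load 4 — applied couple M₀=2 kN·m at a=24/5 m (b=L-a=16/5):
  R_A = M₀/L = 2/8 = 1/4 kN
  R_B = -M₀/L = -2/8 = -1/4 kN
Superposition: R_A = 21/2 kN, R_B = -1/2 kN

R_A = 21/2 kN, R_B = -1/2 kN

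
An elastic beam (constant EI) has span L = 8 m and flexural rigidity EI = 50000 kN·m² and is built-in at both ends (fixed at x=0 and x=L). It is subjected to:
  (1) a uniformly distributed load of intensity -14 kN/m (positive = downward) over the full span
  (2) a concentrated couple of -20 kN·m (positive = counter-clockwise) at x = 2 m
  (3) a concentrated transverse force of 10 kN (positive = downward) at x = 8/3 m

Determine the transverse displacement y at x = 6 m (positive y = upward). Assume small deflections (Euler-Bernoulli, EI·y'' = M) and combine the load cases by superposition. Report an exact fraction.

Load 1 — uniform load w=-14 kN/m over full span:
  y_1 = -wx²(L-x)²/(24EI) = -(-14)·6²·(8-6)²/(24·50000) = 21/12500 m
Load 2 — applied couple M₀=-20 kN·m at a=2 m (b=L-a=6):
  y_2 = (R_Ax³/6 - M_Ax²/2 - M₀(x-a)²/2)/EI  [x>a] with R_A=-45/16, M_A=15/4 = ((-45/16)·6³/6 - (15/4)·6²/2 - (-20)·(6-2)²/2)/50000 = -7/40000 m
Load 3 — point force P=10 kN at a=8/3 m (b=L-a=16/3):
  y_3 = -Pa²(L-x)²(3bL-(3b+a)(L-x))/(6L³EI)  [x>a] = -10·(8/3)²·(8-6)²·(3·(16/3)·8-(3·(16/3)+(8/3))·(8-6))/(6·8³·50000) = -17/101250 m
Superposition: y = Σ y_i = 21661/16200000 m ≈ 0.001337 m

y(6) = 21661/16200000 m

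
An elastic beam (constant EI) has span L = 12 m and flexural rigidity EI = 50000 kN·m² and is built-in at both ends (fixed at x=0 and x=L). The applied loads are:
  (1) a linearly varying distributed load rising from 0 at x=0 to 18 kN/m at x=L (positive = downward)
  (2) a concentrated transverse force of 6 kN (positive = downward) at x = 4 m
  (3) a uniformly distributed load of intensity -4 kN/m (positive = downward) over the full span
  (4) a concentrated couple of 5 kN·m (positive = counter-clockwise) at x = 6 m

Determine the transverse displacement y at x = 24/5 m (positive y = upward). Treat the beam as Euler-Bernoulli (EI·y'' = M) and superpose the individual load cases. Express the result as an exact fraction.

Load 1 — triangular load w₀=18 kN/m (0→w₀ over full span):
  y_1 = -w₀x²(L-x)²(x+2L)/(120LEI) = -18·(24/5)²·(12-(24/5))²·((24/5)+2·12)/(120·12·50000) = -419904/48828125 m
Load 2 — point force P=6 kN at a=4 m (b=L-a=8):
  y_2 = -Pa²(L-x)²(3bL-(3b+a)(L-x))/(6L³EI)  [x>a] = -6·4²·(12-(24/5))²·(3·8·12-(3·8+4)·(12-(24/5)))/(6·12³·50000) = -324/390625 m
Load 3 — uniform load w=-4 kN/m over full span:
  y_3 = -wx²(L-x)²/(24EI) = -(-4)·(24/5)²·(12-(24/5))²/(24·50000) = 7776/1953125 m
Load 4 — applied couple M₀=5 kN·m at a=6 m (b=L-a=6):
  y_4 = (R_Ax³/6 - M_Ax²/2)/EI  [x≤a] with R_A=5/8, M_A=5/4 = ((5/8)·(24/5)³/6 - (5/4)·(24/5)²/2)/50000 = -9/156250 m
Superposition: y = Σ y_i = -537633/97656250 m ≈ -0.005505 m

y(24/5) = -537633/97656250 m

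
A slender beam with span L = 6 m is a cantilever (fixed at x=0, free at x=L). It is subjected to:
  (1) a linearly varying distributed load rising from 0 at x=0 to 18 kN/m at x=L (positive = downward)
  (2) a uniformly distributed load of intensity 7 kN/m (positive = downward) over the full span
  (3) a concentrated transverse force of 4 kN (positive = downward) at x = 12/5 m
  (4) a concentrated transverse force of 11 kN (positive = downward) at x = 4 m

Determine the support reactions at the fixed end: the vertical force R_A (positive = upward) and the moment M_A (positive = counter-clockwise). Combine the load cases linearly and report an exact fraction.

R_A = 111 kN, M_A = 1978/5 kN·m

Load 1 — triangular load w₀=18 kN/m (0→w₀ over full span):
  R_A = w₀L/2 = 18·6/2 = 54 kN
  M_A = w₀L²/3 = 18·6²/3 = 216 kN·m
Load 2 — uniform load w=7 kN/m over full span:
  R_A = wL = 7·6 = 42 kN
  M_A = wL²/2 = 7·6²/2 = 126 kN·m
Load 3 — point force P=4 kN at a=12/5 m (b=L-a=18/5):
  R_A = P = 4 kN
  M_A = Pa = 4·(12/5) = 48/5 kN·m
Load 4 — point force P=11 kN at a=4 m (b=L-a=2):
  R_A = P = 11 kN
  M_A = Pa = 11·4 = 44 kN·m
Superposition: R_A = 111 kN, M_A = 1978/5 kN·m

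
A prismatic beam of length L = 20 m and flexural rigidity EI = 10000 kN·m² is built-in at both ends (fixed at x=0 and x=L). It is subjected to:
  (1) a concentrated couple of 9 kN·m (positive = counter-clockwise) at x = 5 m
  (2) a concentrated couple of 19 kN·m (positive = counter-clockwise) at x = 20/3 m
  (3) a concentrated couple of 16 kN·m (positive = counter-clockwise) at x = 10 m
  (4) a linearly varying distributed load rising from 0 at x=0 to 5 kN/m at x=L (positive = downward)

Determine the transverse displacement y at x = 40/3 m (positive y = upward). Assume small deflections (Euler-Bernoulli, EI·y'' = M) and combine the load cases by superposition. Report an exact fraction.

y(40/3) = -1709/23328 m

Load 1 — applied couple M₀=9 kN·m at a=5 m (b=L-a=15):
  y_1 = (R_Ax³/6 - M_Ax²/2 - M₀(x-a)²/2)/EI  [x>a] with R_A=81/160, M_A=-27/16 = ((81/160)·(40/3)³/6 - (-27/16)·(40/3)²/2 - 9·((40/3)-5)²/2)/10000 = 3/800 m
Load 2 — applied couple M₀=19 kN·m at a=20/3 m (b=L-a=40/3):
  y_2 = (R_Ax³/6 - M_Ax²/2 - M₀(x-a)²/2)/EI  [x>a] with R_A=19/15, M_A=0 = ((19/15)·(40/3)³/6 - 0·(40/3)²/2 - 19·((40/3)-(20/3))²/2)/10000 = 19/2430 m
Load 3 — applied couple M₀=16 kN·m at a=10 m (b=L-a=10):
  y_3 = (R_Ax³/6 - M_Ax²/2 - M₀(x-a)²/2)/EI  [x>a] with R_A=6/5, M_A=4 = ((6/5)·(40/3)³/6 - 4·(40/3)²/2 - 16·((40/3)-10)²/2)/10000 = 2/675 m
Load 4 — triangular load w₀=5 kN/m (0→w₀ over full span):
  y_4 = -w₀x²(L-x)²(x+2L)/(120LEI) = -5·(40/3)²·(20-(40/3))²·((40/3)+2·20)/(120·20·10000) = -64/729 m
Superposition: y = Σ y_i = -1709/23328 m ≈ -0.073260 m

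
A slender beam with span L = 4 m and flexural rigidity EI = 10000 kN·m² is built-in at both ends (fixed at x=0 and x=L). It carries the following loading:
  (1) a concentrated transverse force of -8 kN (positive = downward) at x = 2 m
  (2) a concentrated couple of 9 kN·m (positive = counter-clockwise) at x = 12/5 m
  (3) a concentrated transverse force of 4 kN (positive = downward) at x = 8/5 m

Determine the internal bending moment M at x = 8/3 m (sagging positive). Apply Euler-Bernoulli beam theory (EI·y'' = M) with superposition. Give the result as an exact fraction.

M(8/3) = -529/125 kN·m

Load 1 — point force P=-8 kN at a=2 m (b=L-a=2):
  M_1 = Pa²(a+3b)(L-x)/L³ - Pa²b/L²  [x>a] = (-8)·2²·(2+3·2)·(4-(8/3))/4³ - (-8)·2²·2/4² = -4/3 kN·m
Load 2 — applied couple M₀=9 kN·m at a=12/5 m (b=L-a=8/5):
  M_2 = R_Ax - M_A - M₀  [x>a] with R_A=81/25, M_A=72/25 = (81/25)·(8/3) - (72/25) - 9 = -81/25 kN·m
Load 3 — point force P=4 kN at a=8/5 m (b=L-a=12/5):
  M_3 = Pa²(a+3b)(L-x)/L³ - Pa²b/L²  [x>a] = 4·(8/5)²·((8/5)+3·(12/5))·(4-(8/3))/4³ - 4·(8/5)²·(12/5)/4² = 128/375 kN·m
Superposition: M = Σ M_i = -529/125 kN·m ≈ -4.232000 kN·m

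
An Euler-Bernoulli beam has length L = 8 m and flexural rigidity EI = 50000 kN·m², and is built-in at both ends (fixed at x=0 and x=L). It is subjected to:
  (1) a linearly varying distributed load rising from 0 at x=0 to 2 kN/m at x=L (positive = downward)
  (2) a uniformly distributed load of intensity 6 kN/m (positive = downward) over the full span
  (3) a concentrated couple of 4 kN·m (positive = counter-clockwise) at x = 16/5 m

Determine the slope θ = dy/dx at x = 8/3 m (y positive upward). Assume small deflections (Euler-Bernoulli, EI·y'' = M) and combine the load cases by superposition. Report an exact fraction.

θ(8/3) = -7994/18984375 rad

Load 1 — triangular load w₀=2 kN/m (0→w₀ over full span):
  θ_1 = -w₀(2x(L-x)(L-2x)(x+2L)+x²(L-x)²)/(120LEI) = -2·(2·(8/3)·(8-(8/3))·(8-2·(8/3))·((8/3)+2·8)+(8/3)²·(8-(8/3))²)/(120·8·50000) = -256/3796875 rad
Load 2 — uniform load w=6 kN/m over full span:
  θ_2 = -wx(L-x)(L-2x)/(12EI) = -6·(8/3)·(8-(8/3))·(8-2·(8/3))/(12·50000) = -32/84375 rad
Load 3 — applied couple M₀=4 kN·m at a=16/5 m (b=L-a=24/5):
  θ_3 = (R_Ax²/2 - M_Ax)/EI  [x≤a] with R_A=18/25, M_A=12/25 = ((18/25)·(8/3)²/2 - (12/25)·(8/3))/50000 = 2/78125 rad
Superposition: θ = Σ θ_i = -7994/18984375 rad ≈ -0.000421 rad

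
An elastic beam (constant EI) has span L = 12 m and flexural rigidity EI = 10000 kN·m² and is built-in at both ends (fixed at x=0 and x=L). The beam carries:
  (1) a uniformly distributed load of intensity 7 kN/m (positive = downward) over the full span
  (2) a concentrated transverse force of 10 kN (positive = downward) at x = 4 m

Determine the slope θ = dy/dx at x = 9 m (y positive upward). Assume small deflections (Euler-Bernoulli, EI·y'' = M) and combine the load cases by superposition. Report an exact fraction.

θ(9) = 219/20000 rad

Load 1 — uniform load w=7 kN/m over full span:
  θ_1 = -wx(L-x)(L-2x)/(12EI) = -7·9·(12-9)·(12-2·9)/(12·10000) = 189/20000 rad
Load 2 — point force P=10 kN at a=4 m (b=L-a=8):
  θ_2 = Pa²(L-x)(2bL-(3b+a)(L-x))/(2L³EI)  [x>a] = 10·4²·(12-9)·(2·8·12-(3·8+4)·(12-9))/(2·12³·10000) = 3/2000 rad
Superposition: θ = Σ θ_i = 219/20000 rad ≈ 0.010950 rad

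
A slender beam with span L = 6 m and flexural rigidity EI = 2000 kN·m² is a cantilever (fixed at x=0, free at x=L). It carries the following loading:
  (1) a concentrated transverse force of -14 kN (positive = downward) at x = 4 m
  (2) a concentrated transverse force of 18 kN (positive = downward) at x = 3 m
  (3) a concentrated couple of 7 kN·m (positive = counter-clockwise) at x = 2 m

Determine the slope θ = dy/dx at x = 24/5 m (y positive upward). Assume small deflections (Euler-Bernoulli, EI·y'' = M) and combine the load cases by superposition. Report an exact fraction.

θ(24/5) = 9/400 rad

Load 1 — point force P=-14 kN at a=4 m (b=L-a=2):
  θ_1 = -Pa²/(2EI)  [x>a] = -(-14)·4²/(2·2000) = 7/125 rad
Load 2 — point force P=18 kN at a=3 m (b=L-a=3):
  θ_2 = -Pa²/(2EI)  [x>a] = -18·3²/(2·2000) = -81/2000 rad
Load 3 — applied couple M₀=7 kN·m at a=2 m (b=L-a=4):
  θ_3 = M₀a/EI  [x>a] = 7·2/2000 = 7/1000 rad
Superposition: θ = Σ θ_i = 9/400 rad ≈ 0.022500 rad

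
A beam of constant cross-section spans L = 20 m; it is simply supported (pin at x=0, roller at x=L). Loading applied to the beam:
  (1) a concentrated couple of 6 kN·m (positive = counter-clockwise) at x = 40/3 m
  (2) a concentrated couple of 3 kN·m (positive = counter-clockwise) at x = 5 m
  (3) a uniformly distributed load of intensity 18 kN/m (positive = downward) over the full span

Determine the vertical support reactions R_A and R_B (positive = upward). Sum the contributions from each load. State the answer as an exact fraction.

Load 1 — applied couple M₀=6 kN·m at a=40/3 m (b=L-a=20/3):
  R_A = M₀/L = 6/20 = 3/10 kN
  R_B = -M₀/L = -6/20 = -3/10 kN
Load 2 — applied couple M₀=3 kN·m at a=5 m (b=L-a=15):
  R_A = M₀/L = 3/20 kN
  R_B = -M₀/L = -3/20 kN
Load 3 — uniform load w=18 kN/m over full span:
  R_A = wL/2 = 18·20/2 = 180 kN
  R_B = wL/2 = 18·20/2 = 180 kN
Superposition: R_A = 3609/20 kN, R_B = 3591/20 kN

R_A = 3609/20 kN, R_B = 3591/20 kN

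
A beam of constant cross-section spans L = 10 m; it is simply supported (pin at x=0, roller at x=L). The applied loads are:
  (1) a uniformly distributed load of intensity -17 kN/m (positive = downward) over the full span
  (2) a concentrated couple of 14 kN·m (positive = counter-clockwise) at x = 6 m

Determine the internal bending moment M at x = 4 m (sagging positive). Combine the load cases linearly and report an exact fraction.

Load 1 — uniform load w=-17 kN/m over full span:
  M_1 = wx(L-x)/2 = (-17)·4·(10-4)/2 = -204 kN·m
Load 2 — applied couple M₀=14 kN·m at a=6 m (b=L-a=4):
  M_2 = M₀x/L  [x≤a] = 14·4/10 = 28/5 kN·m
Superposition: M = Σ M_i = -992/5 kN·m ≈ -198.400000 kN·m

M(4) = -992/5 kN·m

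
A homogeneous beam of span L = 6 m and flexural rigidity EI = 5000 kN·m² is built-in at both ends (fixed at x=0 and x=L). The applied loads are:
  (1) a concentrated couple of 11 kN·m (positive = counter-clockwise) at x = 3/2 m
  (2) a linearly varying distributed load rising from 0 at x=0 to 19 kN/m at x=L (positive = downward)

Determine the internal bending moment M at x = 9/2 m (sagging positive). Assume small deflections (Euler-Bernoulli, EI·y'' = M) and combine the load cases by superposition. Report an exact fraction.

M(9/2) = 32/5 kN·m

Load 1 — applied couple M₀=11 kN·m at a=3/2 m (b=L-a=9/2):
  M_1 = R_Ax - M_A - M₀  [x>a] with R_A=33/16, M_A=-33/16 = (33/16)·(9/2) - (-33/16) - 11 = 11/32 kN·m
Load 2 — triangular load w₀=19 kN/m (0→w₀ over full span):
  M_2 = 3w₀Lx/20 - w₀L²/30 - w₀x³/(6L) = 3·19·6·(9/2)/20 - 19·6²/30 - 19·(9/2)³/(6·6) = 969/160 kN·m
Superposition: M = Σ M_i = 32/5 kN·m ≈ 6.400000 kN·m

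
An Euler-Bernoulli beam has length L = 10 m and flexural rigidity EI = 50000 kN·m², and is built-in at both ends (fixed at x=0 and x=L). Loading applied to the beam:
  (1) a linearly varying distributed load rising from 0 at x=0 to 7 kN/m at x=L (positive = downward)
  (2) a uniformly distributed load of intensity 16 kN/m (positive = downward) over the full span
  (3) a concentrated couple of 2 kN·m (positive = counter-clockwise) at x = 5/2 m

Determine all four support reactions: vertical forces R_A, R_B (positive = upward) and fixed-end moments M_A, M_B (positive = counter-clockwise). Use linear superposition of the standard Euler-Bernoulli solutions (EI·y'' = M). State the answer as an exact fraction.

Load 1 — triangular load w₀=7 kN/m (0→w₀ over full span):
  R_A = 3w₀L/20 = 3·7·10/20 = 21/2 kN
  M_A = w₀L²/30 = 7·10²/30 = 70/3 kN·m
  R_B = 7w₀L/20 = 7·7·10/20 = 49/2 kN
  M_B = -w₀L²/20 = -7·10²/20 = -35 kN·m
Load 2 — uniform load w=16 kN/m over full span:
  R_A = wL/2 = 16·10/2 = 80 kN
  M_A = wL²/12 = 16·10²/12 = 400/3 kN·m
  R_B = wL/2 = 16·10/2 = 80 kN
  M_B = -wL²/12 = -16·10²/12 = -400/3 kN·m
Load 3 — applied couple M₀=2 kN·m at a=5/2 m (b=L-a=15/2):
  R_A = 6M₀ab/L³ = 6·2·(5/2)·(15/2)/10³ = 9/40 kN
  M_A = M₀b(2a-b)/L² = 2·(15/2)·(2·(5/2)-(15/2))/10² = -3/8 kN·m
  R_B = -6M₀ab/L³ = -6·2·(5/2)·(15/2)/10³ = -9/40 kN
  M_B = M₀a(2b-a)/L² = 2·(5/2)·(2·(15/2)-(5/2))/10² = 5/8 kN·m
Superposition: R_A = 3629/40 kN, M_A = 3751/24 kN·m, R_B = 4171/40 kN, M_B = -4025/24 kN·m

R_A = 3629/40 kN, M_A = 3751/24 kN·m, R_B = 4171/40 kN, M_B = -4025/24 kN·m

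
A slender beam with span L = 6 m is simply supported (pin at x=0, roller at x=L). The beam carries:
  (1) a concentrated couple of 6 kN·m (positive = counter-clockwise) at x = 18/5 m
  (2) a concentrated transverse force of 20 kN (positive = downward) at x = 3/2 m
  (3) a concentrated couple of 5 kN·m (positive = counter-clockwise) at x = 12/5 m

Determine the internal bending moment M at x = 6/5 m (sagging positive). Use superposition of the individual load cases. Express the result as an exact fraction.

Load 1 — applied couple M₀=6 kN·m at a=18/5 m (b=L-a=12/5):
  M_1 = M₀x/L  [x≤a] = 6·(6/5)/6 = 6/5 kN·m
Load 2 — point force P=20 kN at a=3/2 m (b=L-a=9/2):
  M_2 = Pbx/L  [x≤a] = 20·(9/2)·(6/5)/6 = 18 kN·m
Load 3 — applied couple M₀=5 kN·m at a=12/5 m (b=L-a=18/5):
  M_3 = M₀x/L  [x≤a] = 5·(6/5)/6 = 1 kN·m
Superposition: M = Σ M_i = 101/5 kN·m ≈ 20.200000 kN·m

M(6/5) = 101/5 kN·m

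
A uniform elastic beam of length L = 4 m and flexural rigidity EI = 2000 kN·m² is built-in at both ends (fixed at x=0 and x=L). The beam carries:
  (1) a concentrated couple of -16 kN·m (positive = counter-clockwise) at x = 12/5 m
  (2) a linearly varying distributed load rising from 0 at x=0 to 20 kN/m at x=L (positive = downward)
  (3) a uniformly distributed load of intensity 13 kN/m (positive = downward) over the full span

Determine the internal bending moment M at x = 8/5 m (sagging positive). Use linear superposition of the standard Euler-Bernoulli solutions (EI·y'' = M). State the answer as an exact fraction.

Load 1 — applied couple M₀=-16 kN·m at a=12/5 m (b=L-a=8/5):
  M_1 = R_Ax - M_A  [x≤a] with R_A=-144/25, M_A=-128/25 = (-144/25)·(8/5) - (-128/25) = -512/125 kN·m
Load 2 — triangular load w₀=20 kN/m (0→w₀ over full span):
  M_2 = 3w₀Lx/20 - w₀L²/30 - w₀x³/(6L) = 3·20·4·(8/5)/20 - 20·4²/30 - 20·(8/5)³/(6·4) = 128/25 kN·m
Load 3 — uniform load w=13 kN/m over full span:
  M_3 = wLx/2 - wL²/12 - wx²/2 = 13·4·(8/5)/2 - 13·4²/12 - 13·(8/5)²/2 = 572/75 kN·m
Superposition: M = Σ M_i = 3244/375 kN·m ≈ 8.650667 kN·m

M(8/5) = 3244/375 kN·m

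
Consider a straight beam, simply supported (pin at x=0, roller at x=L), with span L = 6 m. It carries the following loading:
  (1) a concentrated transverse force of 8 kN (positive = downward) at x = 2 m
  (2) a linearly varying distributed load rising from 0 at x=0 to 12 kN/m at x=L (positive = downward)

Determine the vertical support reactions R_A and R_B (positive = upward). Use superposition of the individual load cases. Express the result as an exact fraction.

R_A = 52/3 kN, R_B = 80/3 kN

Load 1 — point force P=8 kN at a=2 m (b=L-a=4):
  R_A = Pb/L = 8·4/6 = 16/3 kN
  R_B = Pa/L = 8·2/6 = 8/3 kN
Load 2 — triangular load w₀=12 kN/m (0→w₀ over full span):
  R_A = w₀L/6 = 12·6/6 = 12 kN
  R_B = w₀L/3 = 12·6/3 = 24 kN
Superposition: R_A = 52/3 kN, R_B = 80/3 kN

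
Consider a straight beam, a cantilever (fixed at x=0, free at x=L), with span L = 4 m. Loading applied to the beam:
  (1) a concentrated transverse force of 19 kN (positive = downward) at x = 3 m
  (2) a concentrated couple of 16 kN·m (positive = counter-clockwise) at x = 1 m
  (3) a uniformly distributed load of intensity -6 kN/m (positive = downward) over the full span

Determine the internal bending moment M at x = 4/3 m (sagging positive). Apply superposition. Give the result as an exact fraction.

M(4/3) = -31/3 kN·m

Load 1 — point force P=19 kN at a=3 m (b=L-a=1):
  M_1 = -P(a-x)  [x≤a] = -19·(3-(4/3)) = -95/3 kN·m
Load 2 — applied couple M₀=16 kN·m at a=1 m (b=L-a=3):
  M_2 = 0  [x>a] = 0 kN·m
Load 3 — uniform load w=-6 kN/m over full span:
  M_3 = -w(L-x)²/2 = -(-6)·(4-(4/3))²/2 = 64/3 kN·m
Superposition: M = Σ M_i = -31/3 kN·m ≈ -10.333333 kN·m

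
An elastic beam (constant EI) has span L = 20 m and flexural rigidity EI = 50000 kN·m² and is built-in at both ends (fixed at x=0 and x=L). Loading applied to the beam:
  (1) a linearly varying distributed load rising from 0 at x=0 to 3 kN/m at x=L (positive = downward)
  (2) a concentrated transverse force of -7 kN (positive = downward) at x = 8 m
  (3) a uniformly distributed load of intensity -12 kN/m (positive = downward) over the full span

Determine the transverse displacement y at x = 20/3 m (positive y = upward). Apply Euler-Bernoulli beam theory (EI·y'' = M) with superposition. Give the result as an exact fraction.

Load 1 — triangular load w₀=3 kN/m (0→w₀ over full span):
  y_1 = -w₀x²(L-x)²(x+2L)/(120LEI) = -3·(20/3)²·(20-(20/3))²·((20/3)+2·20)/(120·20·50000) = -56/6075 m
Load 2 — point force P=-7 kN at a=8 m (b=L-a=12):
  y_2 = -Pb²x²(3aL-(3a+b)x)/(6L³EI)  [x≤a] = -(-7)·12²·(20/3)²·(3·8·20-(3·8+12)·(20/3))/(6·20³·50000) = 14/3125 m
Load 3 — uniform load w=-12 kN/m over full span:
  y_3 = -wx²(L-x)²/(24EI) = -(-12)·(20/3)²·(20-(20/3))²/(24·50000) = 32/405 m
Superposition: y = Σ y_i = 56402/759375 m ≈ 0.074274 m

y(20/3) = 56402/759375 m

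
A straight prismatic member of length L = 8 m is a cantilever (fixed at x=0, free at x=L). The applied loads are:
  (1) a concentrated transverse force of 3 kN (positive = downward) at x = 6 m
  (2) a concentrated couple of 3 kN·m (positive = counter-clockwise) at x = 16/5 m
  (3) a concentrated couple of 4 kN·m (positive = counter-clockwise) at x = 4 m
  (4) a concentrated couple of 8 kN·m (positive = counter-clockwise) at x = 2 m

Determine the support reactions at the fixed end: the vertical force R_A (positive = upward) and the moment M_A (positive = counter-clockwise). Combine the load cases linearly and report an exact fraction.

R_A = 3 kN, M_A = 3 kN·m

Load 1 — point force P=3 kN at a=6 m (b=L-a=2):
  R_A = P = 3 kN
  M_A = Pa = 3·6 = 18 kN·m
Load 2 — applied couple M₀=3 kN·m at a=16/5 m (b=L-a=24/5):
  R_A = 0 kN
  M_A = -M₀ = -3 kN·m
Load 3 — applied couple M₀=4 kN·m at a=4 m (b=L-a=4):
  R_A = 0 kN
  M_A = -M₀ = -4 kN·m
Load 4 — applied couple M₀=8 kN·m at a=2 m (b=L-a=6):
  R_A = 0 kN
  M_A = -M₀ = -8 kN·m
Superposition: R_A = 3 kN, M_A = 3 kN·m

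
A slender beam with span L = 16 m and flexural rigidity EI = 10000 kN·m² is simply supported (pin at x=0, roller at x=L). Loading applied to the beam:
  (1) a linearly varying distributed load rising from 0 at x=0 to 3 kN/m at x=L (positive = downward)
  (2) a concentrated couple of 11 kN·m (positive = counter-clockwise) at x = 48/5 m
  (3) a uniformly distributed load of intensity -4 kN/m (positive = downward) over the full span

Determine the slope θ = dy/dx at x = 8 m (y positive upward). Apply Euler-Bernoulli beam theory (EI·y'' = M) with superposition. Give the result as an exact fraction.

Load 1 — triangular load w₀=3 kN/m (0→w₀ over full span):
  θ_1 = -w₀(7L⁴-30L²x²+15x⁴)/(360LEI) = -3·(7·16⁴-30·16²·8²+15·8⁴)/(360·16·10000) = -14/9375 rad
Load 2 — applied couple M₀=11 kN·m at a=48/5 m (b=L-a=32/5):
  θ_2 = (M₀x²/(2L)+C₁)/EI  [x≤a] with C₁=M₀(3b²-L²)/(6L)=-1144/75 = (11·8²/(2·16)+(-1144/75))/10000 = 253/375000 rad
Load 3 — uniform load w=-4 kN/m over full span:
  θ_3 = -w(L³-6Lx²+4x³)/(24EI) = -(-4)·(16³-6·16·8²+4·8³)/(24·10000) = 0 rad
Superposition: θ = Σ θ_i = -307/375000 rad ≈ -0.000819 rad

θ(8) = -307/375000 rad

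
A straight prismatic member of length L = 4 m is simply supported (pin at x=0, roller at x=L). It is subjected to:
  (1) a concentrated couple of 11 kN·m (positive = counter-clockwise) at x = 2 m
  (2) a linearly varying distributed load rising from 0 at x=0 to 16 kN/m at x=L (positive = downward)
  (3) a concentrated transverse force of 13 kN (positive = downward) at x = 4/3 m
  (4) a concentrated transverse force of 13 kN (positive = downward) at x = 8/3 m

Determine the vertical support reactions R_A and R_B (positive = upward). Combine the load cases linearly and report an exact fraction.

R_A = 317/12 kN, R_B = 379/12 kN

Load 1 — applied couple M₀=11 kN·m at a=2 m (b=L-a=2):
  R_A = M₀/L = 11/4 kN
  R_B = -M₀/L = -11/4 kN
Load 2 — triangular load w₀=16 kN/m (0→w₀ over full span):
  R_A = w₀L/6 = 16·4/6 = 32/3 kN
  R_B = w₀L/3 = 16·4/3 = 64/3 kN
Load 3 — point force P=13 kN at a=4/3 m (b=L-a=8/3):
  R_A = Pb/L = 13·(8/3)/4 = 26/3 kN
  R_B = Pa/L = 13·(4/3)/4 = 13/3 kN
Load 4 — point force P=13 kN at a=8/3 m (b=L-a=4/3):
  R_A = Pb/L = 13·(4/3)/4 = 13/3 kN
  R_B = Pa/L = 13·(8/3)/4 = 26/3 kN
Superposition: R_A = 317/12 kN, R_B = 379/12 kN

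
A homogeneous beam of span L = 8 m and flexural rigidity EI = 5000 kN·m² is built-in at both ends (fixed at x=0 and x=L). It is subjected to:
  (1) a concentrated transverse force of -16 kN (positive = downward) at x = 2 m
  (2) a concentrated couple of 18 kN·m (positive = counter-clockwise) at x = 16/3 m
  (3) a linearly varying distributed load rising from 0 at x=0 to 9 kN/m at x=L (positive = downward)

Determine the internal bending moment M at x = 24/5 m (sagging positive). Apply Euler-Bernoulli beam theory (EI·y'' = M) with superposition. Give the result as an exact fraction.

Load 1 — point force P=-16 kN at a=2 m (b=L-a=6):
  M_1 = Pa²(a+3b)(L-x)/L³ - Pa²b/L²  [x>a] = (-16)·2²·(2+3·6)·(8-(24/5))/8³ - (-16)·2²·6/8² = -2 kN·m
Load 2 — applied couple M₀=18 kN·m at a=16/3 m (b=L-a=8/3):
  M_2 = R_Ax - M_A  [x≤a] with R_A=3, M_A=6 = 3·(24/5) - 6 = 42/5 kN·m
Load 3 — triangular load w₀=9 kN/m (0→w₀ over full span):
  M_3 = 3w₀Lx/20 - w₀L²/30 - w₀x³/(6L) = 3·9·8·(24/5)/20 - 9·8²/30 - 9·(24/5)³/(6·8) = 1488/125 kN·m
Superposition: M = Σ M_i = 2288/125 kN·m ≈ 18.304000 kN·m

M(24/5) = 2288/125 kN·m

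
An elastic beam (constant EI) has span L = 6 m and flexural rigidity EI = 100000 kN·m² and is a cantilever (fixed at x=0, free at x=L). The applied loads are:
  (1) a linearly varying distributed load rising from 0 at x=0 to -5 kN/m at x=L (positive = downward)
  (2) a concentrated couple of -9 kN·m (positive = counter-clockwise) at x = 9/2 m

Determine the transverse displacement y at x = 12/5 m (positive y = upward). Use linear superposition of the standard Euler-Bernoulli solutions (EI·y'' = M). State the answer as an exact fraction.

Load 1 — triangular load w₀=-5 kN/m (0→w₀ over full span):
  y_1 = (w₀Lx³/12-w₀L²x²/6-w₀x⁵/(120L))/EI = ((-5)·6·(12/5)³/12-(-5)·6²·(12/5)²/6-(-5)·(12/5)⁵/(120·6))/100000 = 13554/9765625 m
Load 2 — applied couple M₀=-9 kN·m at a=9/2 m (b=L-a=3/2):
  y_2 = M₀x²/(2EI)  [x≤a] = (-9)·(12/5)²/(2·100000) = -81/312500 m
Superposition: y = Σ y_i = 44091/39062500 m ≈ 0.001129 m

y(12/5) = 44091/39062500 m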